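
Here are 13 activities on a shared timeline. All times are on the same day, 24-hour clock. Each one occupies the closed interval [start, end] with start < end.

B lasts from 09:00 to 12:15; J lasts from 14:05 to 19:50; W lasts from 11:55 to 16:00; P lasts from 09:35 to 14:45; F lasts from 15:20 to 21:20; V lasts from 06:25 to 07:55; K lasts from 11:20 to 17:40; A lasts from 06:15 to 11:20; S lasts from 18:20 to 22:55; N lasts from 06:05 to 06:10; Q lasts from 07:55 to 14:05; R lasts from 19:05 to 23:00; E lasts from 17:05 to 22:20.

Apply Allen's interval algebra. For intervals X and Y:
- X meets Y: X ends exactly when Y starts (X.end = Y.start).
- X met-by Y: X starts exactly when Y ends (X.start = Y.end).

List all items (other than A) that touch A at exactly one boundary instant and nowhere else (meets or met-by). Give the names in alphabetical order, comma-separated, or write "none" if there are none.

Target A = [06:15, 11:20].
B [09:00, 12:15] → overlapped-by → no.
E [17:05, 22:20] → after → no.
F [15:20, 21:20] → after → no.
J [14:05, 19:50] → after → no.
K [11:20, 17:40] → met-by → yes.
N [06:05, 06:10] → before → no.
P [09:35, 14:45] → overlapped-by → no.
Q [07:55, 14:05] → overlapped-by → no.
R [19:05, 23:00] → after → no.
S [18:20, 22:55] → after → no.
V [06:25, 07:55] → during → no.
W [11:55, 16:00] → after → no.
Result: K.

K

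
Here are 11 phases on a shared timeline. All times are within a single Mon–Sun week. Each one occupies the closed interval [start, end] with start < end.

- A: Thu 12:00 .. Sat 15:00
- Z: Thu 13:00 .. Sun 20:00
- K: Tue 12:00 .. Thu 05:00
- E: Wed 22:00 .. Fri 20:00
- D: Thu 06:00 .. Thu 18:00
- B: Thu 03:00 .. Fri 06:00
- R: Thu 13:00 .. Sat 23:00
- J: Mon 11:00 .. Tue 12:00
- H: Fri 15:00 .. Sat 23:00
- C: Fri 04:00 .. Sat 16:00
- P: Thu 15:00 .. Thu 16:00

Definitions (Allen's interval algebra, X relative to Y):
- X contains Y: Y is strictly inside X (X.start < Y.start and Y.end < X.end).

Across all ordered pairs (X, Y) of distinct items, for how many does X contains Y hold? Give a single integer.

12

Checking all 110 ordered pairs for relation 'contains'; matching pairs in alphabetical order:
(A, P): A contains P ✓
(B, D): B contains D ✓
(B, P): B contains P ✓
(D, P): D contains P ✓
(E, B): E contains B ✓
(E, D): E contains D ✓
(E, P): E contains P ✓
(R, C): R contains C ✓
(R, P): R contains P ✓
(Z, C): Z contains C ✓
(Z, H): Z contains H ✓
(Z, P): Z contains P ✓
Count: 12.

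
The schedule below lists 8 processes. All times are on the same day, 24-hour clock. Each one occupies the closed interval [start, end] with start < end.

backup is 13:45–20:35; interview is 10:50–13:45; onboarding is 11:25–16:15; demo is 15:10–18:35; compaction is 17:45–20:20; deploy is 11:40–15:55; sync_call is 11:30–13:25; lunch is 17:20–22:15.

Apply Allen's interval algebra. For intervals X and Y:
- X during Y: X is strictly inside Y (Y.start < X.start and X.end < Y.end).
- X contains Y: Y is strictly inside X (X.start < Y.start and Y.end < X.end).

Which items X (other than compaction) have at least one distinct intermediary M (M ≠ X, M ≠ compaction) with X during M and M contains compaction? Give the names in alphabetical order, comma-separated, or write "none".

Target compaction = [17:45, 20:20].
Intermediaries M with M contains compaction: backup, lunch.
Via backup — items with X during backup: demo.
Via lunch — items with X during lunch: none.
Union: demo.

demo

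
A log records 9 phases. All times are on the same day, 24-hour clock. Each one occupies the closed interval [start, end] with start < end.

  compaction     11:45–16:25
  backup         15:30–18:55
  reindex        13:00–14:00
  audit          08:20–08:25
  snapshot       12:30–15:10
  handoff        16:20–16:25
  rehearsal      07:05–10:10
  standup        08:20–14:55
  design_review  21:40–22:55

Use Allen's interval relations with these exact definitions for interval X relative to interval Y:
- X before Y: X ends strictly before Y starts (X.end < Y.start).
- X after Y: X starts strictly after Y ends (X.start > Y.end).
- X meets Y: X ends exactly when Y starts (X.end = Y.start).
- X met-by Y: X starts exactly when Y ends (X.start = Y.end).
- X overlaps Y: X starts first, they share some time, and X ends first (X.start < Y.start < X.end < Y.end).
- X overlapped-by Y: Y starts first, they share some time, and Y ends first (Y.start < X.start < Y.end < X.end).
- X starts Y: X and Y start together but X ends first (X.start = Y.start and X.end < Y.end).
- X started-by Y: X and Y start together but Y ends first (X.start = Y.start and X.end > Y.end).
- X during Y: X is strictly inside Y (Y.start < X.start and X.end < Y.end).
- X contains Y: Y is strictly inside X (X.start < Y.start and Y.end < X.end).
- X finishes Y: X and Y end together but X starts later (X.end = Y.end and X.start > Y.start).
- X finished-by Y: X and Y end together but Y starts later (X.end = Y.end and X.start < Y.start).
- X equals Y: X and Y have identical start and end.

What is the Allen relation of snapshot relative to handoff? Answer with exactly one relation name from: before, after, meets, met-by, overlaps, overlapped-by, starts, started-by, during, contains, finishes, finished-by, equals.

before

snapshot = [12:30, 15:10]; handoff = [16:20, 16:25].
Compare endpoints: snapshot.start < handoff.start, snapshot.start < handoff.end, snapshot.end < handoff.start, snapshot.end < handoff.end.
That pattern is 'before'.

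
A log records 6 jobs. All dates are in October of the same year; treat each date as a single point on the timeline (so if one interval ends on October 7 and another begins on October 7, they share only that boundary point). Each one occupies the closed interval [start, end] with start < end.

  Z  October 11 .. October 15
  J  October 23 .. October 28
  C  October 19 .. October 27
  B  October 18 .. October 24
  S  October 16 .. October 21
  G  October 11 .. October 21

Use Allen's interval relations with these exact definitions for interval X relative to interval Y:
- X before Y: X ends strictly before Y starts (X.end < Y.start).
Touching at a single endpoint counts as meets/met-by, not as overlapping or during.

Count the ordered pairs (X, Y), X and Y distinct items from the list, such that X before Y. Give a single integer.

Checking all 30 ordered pairs for relation 'before'; matching pairs in alphabetical order:
(G, J): G before J ✓
(S, J): S before J ✓
(Z, B): Z before B ✓
(Z, C): Z before C ✓
(Z, J): Z before J ✓
(Z, S): Z before S ✓
Count: 6.

6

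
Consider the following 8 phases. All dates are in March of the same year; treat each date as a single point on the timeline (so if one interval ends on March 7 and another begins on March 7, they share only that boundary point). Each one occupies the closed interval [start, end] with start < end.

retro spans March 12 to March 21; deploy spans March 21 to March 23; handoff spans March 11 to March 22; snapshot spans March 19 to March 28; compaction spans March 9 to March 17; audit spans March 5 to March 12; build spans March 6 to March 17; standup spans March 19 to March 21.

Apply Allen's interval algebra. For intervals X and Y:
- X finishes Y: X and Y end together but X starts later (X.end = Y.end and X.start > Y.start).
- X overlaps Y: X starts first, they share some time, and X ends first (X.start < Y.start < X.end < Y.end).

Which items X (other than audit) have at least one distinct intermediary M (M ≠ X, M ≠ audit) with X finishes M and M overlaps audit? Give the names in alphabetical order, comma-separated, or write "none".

Target audit = [March 5, March 12].
Intermediaries M with M overlaps audit: none.
Union: none.

none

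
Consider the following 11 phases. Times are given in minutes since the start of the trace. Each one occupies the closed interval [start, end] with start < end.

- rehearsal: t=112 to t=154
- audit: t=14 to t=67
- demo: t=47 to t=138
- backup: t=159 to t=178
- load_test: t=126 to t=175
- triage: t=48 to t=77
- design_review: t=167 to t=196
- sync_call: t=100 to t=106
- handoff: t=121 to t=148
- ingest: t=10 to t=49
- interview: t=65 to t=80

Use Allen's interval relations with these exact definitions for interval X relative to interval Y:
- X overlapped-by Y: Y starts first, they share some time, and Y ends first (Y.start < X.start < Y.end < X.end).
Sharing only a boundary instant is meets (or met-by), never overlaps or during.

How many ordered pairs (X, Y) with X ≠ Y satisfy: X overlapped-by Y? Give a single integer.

15

Checking all 110 ordered pairs for relation 'overlapped-by'; matching pairs in alphabetical order:
(audit, ingest): audit overlapped-by ingest ✓
(backup, load_test): backup overlapped-by load_test ✓
(demo, audit): demo overlapped-by audit ✓
(demo, ingest): demo overlapped-by ingest ✓
(design_review, backup): design_review overlapped-by backup ✓
(design_review, load_test): design_review overlapped-by load_test ✓
(handoff, demo): handoff overlapped-by demo ✓
(interview, audit): interview overlapped-by audit ✓
(interview, triage): interview overlapped-by triage ✓
(load_test, demo): load_test overlapped-by demo ✓
(load_test, handoff): load_test overlapped-by handoff ✓
(load_test, rehearsal): load_test overlapped-by rehearsal ✓
(rehearsal, demo): rehearsal overlapped-by demo ✓
(triage, audit): triage overlapped-by audit ✓
(triage, ingest): triage overlapped-by ingest ✓
Count: 15.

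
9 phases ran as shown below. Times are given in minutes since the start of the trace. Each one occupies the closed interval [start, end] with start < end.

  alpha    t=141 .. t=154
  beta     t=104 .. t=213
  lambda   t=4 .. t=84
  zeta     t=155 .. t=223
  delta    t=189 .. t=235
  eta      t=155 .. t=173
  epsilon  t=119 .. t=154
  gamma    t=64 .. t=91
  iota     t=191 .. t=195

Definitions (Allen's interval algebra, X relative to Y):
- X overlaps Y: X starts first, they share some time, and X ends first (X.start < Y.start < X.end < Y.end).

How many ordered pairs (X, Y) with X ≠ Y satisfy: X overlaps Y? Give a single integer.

Checking all 72 ordered pairs for relation 'overlaps'; matching pairs in alphabetical order:
(beta, delta): beta overlaps delta ✓
(beta, zeta): beta overlaps zeta ✓
(lambda, gamma): lambda overlaps gamma ✓
(zeta, delta): zeta overlaps delta ✓
Count: 4.

4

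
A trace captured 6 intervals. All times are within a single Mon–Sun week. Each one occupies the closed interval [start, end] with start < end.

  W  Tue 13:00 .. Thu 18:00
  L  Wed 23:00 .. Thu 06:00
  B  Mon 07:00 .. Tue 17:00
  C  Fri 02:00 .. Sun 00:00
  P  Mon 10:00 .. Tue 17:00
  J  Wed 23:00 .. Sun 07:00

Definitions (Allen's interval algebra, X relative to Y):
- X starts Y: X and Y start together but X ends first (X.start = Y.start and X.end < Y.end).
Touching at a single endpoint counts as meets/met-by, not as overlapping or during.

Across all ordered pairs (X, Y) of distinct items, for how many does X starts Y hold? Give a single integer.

1

Checking all 30 ordered pairs for relation 'starts'; matching pairs in alphabetical order:
(L, J): L starts J ✓
Count: 1.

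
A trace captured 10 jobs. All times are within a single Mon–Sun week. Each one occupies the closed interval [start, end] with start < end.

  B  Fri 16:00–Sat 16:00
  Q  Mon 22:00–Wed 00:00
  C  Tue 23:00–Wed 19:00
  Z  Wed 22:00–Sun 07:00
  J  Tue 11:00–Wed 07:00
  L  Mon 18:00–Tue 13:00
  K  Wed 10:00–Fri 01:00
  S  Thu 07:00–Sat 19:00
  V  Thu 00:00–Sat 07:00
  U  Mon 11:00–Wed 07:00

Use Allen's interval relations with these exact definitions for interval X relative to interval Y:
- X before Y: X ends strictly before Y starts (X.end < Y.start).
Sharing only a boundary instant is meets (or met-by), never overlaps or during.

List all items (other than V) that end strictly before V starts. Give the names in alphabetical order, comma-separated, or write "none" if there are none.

Target V = [Thu 00:00, Sat 07:00].
B [Fri 16:00, Sat 16:00] → overlapped-by → no.
C [Tue 23:00, Wed 19:00] → before → yes.
J [Tue 11:00, Wed 07:00] → before → yes.
K [Wed 10:00, Fri 01:00] → overlaps → no.
L [Mon 18:00, Tue 13:00] → before → yes.
Q [Mon 22:00, Wed 00:00] → before → yes.
S [Thu 07:00, Sat 19:00] → overlapped-by → no.
U [Mon 11:00, Wed 07:00] → before → yes.
Z [Wed 22:00, Sun 07:00] → contains → no.
Result: C, J, L, Q, U.

C, J, L, Q, U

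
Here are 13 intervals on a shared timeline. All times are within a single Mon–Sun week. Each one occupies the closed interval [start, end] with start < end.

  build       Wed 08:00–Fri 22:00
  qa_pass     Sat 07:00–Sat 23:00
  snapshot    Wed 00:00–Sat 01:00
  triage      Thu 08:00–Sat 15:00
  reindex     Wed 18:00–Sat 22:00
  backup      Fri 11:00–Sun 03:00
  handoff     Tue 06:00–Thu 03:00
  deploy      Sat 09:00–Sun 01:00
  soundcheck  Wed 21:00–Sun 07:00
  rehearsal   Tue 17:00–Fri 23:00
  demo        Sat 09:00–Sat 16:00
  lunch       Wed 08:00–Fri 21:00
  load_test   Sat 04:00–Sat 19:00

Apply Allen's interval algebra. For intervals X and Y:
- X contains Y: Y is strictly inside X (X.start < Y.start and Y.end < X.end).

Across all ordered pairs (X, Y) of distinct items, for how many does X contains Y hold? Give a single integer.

19

Checking all 156 ordered pairs for relation 'contains'; matching pairs in alphabetical order:
(backup, demo): backup contains demo ✓
(backup, deploy): backup contains deploy ✓
(backup, load_test): backup contains load_test ✓
(backup, qa_pass): backup contains qa_pass ✓
(load_test, demo): load_test contains demo ✓
(qa_pass, demo): qa_pass contains demo ✓
(rehearsal, build): rehearsal contains build ✓
(rehearsal, lunch): rehearsal contains lunch ✓
(reindex, demo): reindex contains demo ✓
(reindex, load_test): reindex contains load_test ✓
(reindex, triage): reindex contains triage ✓
(snapshot, build): snapshot contains build ✓
(snapshot, lunch): snapshot contains lunch ✓
(soundcheck, backup): soundcheck contains backup ✓
(soundcheck, demo): soundcheck contains demo ✓
(soundcheck, deploy): soundcheck contains deploy ✓
(soundcheck, load_test): soundcheck contains load_test ✓
(soundcheck, qa_pass): soundcheck contains qa_pass ✓
(soundcheck, triage): soundcheck contains triage ✓
Count: 19.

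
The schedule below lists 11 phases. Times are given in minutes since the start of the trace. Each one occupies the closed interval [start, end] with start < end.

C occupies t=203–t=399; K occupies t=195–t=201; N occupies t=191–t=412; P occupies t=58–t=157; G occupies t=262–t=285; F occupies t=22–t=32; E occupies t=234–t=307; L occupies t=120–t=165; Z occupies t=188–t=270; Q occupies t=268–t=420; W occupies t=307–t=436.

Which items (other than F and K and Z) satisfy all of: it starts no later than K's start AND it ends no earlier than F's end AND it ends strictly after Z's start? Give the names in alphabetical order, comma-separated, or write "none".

Conditions: its start is no later than K's start (X.start <= t=195) AND its end is no earlier than F's end (X.end >= t=32) AND its end is strictly after Z's start (X.end > t=188).
C: start t=203 <= t=195? ✗; end t=399 >= t=32? ✓; end t=399 > t=188? ✓ → no.
E: start t=234 <= t=195? ✗; end t=307 >= t=32? ✓; end t=307 > t=188? ✓ → no.
G: start t=262 <= t=195? ✗; end t=285 >= t=32? ✓; end t=285 > t=188? ✓ → no.
L: start t=120 <= t=195? ✓; end t=165 >= t=32? ✓; end t=165 > t=188? ✗ → no.
N: start t=191 <= t=195? ✓; end t=412 >= t=32? ✓; end t=412 > t=188? ✓ → yes.
P: start t=58 <= t=195? ✓; end t=157 >= t=32? ✓; end t=157 > t=188? ✗ → no.
Q: start t=268 <= t=195? ✗; end t=420 >= t=32? ✓; end t=420 > t=188? ✓ → no.
W: start t=307 <= t=195? ✗; end t=436 >= t=32? ✓; end t=436 > t=188? ✓ → no.
Result: N.

N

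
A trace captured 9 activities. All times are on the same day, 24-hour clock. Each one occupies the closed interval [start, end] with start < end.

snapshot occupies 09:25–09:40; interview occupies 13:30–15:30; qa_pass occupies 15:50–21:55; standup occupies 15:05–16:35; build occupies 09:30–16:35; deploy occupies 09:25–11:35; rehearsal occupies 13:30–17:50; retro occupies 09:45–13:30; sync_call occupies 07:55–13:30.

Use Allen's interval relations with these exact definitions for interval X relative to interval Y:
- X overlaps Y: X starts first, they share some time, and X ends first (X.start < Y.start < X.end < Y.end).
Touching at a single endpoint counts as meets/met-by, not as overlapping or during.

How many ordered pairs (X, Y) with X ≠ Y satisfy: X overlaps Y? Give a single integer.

Checking all 72 ordered pairs for relation 'overlaps'; matching pairs in alphabetical order:
(build, qa_pass): build overlaps qa_pass ✓
(build, rehearsal): build overlaps rehearsal ✓
(deploy, build): deploy overlaps build ✓
(deploy, retro): deploy overlaps retro ✓
(interview, standup): interview overlaps standup ✓
(rehearsal, qa_pass): rehearsal overlaps qa_pass ✓
(snapshot, build): snapshot overlaps build ✓
(standup, qa_pass): standup overlaps qa_pass ✓
(sync_call, build): sync_call overlaps build ✓
Count: 9.

9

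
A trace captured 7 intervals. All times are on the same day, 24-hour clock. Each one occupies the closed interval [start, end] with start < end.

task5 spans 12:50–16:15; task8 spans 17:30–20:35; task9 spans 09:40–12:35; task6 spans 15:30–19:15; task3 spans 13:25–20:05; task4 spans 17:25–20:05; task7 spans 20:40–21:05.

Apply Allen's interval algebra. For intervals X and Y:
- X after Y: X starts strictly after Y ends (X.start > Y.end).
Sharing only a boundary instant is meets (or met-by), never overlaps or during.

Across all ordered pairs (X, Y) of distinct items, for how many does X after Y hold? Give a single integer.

13

Checking all 42 ordered pairs for relation 'after'; matching pairs in alphabetical order:
(task3, task9): task3 after task9 ✓
(task4, task5): task4 after task5 ✓
(task4, task9): task4 after task9 ✓
(task5, task9): task5 after task9 ✓
(task6, task9): task6 after task9 ✓
(task7, task3): task7 after task3 ✓
(task7, task4): task7 after task4 ✓
(task7, task5): task7 after task5 ✓
(task7, task6): task7 after task6 ✓
(task7, task8): task7 after task8 ✓
(task7, task9): task7 after task9 ✓
(task8, task5): task8 after task5 ✓
(task8, task9): task8 after task9 ✓
Count: 13.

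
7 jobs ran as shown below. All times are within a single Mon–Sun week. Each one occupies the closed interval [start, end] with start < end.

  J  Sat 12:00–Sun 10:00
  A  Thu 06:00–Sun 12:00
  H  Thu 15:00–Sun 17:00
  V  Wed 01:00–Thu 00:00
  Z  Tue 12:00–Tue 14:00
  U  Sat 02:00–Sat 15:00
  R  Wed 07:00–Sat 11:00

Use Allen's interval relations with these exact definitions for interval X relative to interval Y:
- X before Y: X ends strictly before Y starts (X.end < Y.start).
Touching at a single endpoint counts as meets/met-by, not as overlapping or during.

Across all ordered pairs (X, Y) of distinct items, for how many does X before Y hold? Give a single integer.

11

Checking all 42 ordered pairs for relation 'before'; matching pairs in alphabetical order:
(R, J): R before J ✓
(V, A): V before A ✓
(V, H): V before H ✓
(V, J): V before J ✓
(V, U): V before U ✓
(Z, A): Z before A ✓
(Z, H): Z before H ✓
(Z, J): Z before J ✓
(Z, R): Z before R ✓
(Z, U): Z before U ✓
(Z, V): Z before V ✓
Count: 11.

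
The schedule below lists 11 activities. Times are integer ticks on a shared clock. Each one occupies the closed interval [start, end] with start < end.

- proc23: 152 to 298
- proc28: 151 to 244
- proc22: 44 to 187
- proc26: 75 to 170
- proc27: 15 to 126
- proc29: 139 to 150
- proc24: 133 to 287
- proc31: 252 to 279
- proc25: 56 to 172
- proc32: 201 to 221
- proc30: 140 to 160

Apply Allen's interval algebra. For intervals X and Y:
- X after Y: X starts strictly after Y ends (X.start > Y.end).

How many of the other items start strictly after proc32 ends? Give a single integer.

Target proc32 = [201, 221].
proc22 [44, 187] → before → no.
proc23 [152, 298] → contains → no.
proc24 [133, 287] → contains → no.
proc25 [56, 172] → before → no.
proc26 [75, 170] → before → no.
proc27 [15, 126] → before → no.
proc28 [151, 244] → contains → no.
proc29 [139, 150] → before → no.
proc30 [140, 160] → before → no.
proc31 [252, 279] → after → counts.
Total: 1.

1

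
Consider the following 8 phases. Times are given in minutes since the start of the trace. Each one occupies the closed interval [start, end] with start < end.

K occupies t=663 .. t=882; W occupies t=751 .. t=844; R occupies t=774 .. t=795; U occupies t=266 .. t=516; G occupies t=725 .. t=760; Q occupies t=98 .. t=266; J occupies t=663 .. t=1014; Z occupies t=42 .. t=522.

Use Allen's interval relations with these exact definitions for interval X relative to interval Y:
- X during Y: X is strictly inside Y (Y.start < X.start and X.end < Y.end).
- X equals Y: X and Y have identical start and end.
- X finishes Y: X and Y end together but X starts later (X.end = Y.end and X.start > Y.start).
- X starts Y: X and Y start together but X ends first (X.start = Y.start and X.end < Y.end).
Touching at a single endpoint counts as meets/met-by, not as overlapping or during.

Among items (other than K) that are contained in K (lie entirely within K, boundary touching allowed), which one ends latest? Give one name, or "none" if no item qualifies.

Target K = [t=663, t=882].
G [t=725, t=760] → during → candidate.
J [t=663, t=1014] → started-by → excluded.
Q [t=98, t=266] → before → excluded.
R [t=774, t=795] → during → candidate.
U [t=266, t=516] → before → excluded.
W [t=751, t=844] → during → candidate.
Z [t=42, t=522] → before → excluded.
Among candidates, latest end is t=844 → W.

W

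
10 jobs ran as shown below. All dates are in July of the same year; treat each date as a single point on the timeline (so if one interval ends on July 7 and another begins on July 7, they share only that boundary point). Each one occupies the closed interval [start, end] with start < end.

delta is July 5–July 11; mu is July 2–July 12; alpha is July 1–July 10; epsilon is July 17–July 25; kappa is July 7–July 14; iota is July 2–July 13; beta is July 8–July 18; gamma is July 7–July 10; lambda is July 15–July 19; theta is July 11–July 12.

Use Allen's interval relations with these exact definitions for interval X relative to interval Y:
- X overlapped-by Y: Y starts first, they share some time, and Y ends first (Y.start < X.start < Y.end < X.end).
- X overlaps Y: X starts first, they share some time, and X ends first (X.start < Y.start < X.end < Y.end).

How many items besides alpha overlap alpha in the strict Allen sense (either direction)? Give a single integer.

5

Target alpha = [July 1, July 10].
beta [July 8, July 18] → overlapped-by → counts.
delta [July 5, July 11] → overlapped-by → counts.
epsilon [July 17, July 25] → after → no.
gamma [July 7, July 10] → finishes → no.
iota [July 2, July 13] → overlapped-by → counts.
kappa [July 7, July 14] → overlapped-by → counts.
lambda [July 15, July 19] → after → no.
mu [July 2, July 12] → overlapped-by → counts.
theta [July 11, July 12] → after → no.
Total: 5.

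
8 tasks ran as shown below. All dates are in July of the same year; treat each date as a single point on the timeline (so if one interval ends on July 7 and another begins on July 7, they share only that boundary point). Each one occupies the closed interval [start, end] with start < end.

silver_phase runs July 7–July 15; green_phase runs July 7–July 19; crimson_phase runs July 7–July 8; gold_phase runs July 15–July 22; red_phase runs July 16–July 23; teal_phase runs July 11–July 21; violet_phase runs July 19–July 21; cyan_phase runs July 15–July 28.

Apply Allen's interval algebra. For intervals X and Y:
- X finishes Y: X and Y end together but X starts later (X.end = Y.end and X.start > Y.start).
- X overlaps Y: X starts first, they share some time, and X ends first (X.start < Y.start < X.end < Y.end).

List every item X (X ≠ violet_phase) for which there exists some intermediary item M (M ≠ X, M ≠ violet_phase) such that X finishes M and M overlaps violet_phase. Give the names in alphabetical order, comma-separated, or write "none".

none

Target violet_phase = [July 19, July 21].
Intermediaries M with M overlaps violet_phase: none.
Union: none.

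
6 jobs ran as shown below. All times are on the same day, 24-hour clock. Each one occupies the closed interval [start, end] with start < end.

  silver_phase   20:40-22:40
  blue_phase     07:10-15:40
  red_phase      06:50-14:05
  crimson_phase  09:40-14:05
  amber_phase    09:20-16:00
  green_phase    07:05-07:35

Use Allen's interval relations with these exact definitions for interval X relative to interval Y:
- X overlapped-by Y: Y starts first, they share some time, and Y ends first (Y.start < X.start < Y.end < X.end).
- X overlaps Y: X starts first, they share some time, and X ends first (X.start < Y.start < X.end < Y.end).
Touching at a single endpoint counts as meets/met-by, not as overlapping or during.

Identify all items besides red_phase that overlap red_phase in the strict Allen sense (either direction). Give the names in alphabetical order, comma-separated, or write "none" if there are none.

Target red_phase = [06:50, 14:05].
amber_phase [09:20, 16:00] → overlapped-by → yes.
blue_phase [07:10, 15:40] → overlapped-by → yes.
crimson_phase [09:40, 14:05] → finishes → no.
green_phase [07:05, 07:35] → during → no.
silver_phase [20:40, 22:40] → after → no.
Result: amber_phase, blue_phase.

amber_phase, blue_phase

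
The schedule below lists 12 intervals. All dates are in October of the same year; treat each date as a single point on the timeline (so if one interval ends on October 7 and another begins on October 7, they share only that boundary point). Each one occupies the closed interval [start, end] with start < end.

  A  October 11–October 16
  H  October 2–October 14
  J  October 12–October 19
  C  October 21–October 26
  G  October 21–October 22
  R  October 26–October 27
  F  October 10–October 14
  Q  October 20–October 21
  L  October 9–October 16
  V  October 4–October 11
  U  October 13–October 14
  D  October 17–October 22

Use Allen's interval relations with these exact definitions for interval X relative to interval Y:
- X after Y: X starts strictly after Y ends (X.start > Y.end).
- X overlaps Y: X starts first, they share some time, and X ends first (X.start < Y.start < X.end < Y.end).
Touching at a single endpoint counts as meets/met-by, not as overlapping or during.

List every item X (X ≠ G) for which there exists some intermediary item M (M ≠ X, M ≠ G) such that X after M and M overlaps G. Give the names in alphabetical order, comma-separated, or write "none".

Target G = [October 21, October 22].
Intermediaries M with M overlaps G: none.
Union: none.

none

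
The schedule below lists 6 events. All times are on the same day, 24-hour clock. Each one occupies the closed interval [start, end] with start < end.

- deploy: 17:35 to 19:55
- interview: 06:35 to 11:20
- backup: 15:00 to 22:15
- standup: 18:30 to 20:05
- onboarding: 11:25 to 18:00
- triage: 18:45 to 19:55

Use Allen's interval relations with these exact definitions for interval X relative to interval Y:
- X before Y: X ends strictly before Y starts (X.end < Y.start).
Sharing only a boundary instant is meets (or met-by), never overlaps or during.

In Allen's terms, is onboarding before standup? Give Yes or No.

Yes

onboarding = [11:25, 18:00], standup = [18:30, 20:05].
Actual relation of onboarding to standup: before.
Asked whether 'before' holds → Yes.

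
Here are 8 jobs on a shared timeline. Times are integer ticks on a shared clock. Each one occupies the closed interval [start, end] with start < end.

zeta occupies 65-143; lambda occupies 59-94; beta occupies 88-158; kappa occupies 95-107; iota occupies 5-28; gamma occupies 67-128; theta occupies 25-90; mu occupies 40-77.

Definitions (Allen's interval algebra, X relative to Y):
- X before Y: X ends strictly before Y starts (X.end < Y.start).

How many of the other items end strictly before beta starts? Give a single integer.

2

Target beta = [88, 158].
gamma [67, 128] → overlaps → no.
iota [5, 28] → before → counts.
kappa [95, 107] → during → no.
lambda [59, 94] → overlaps → no.
mu [40, 77] → before → counts.
theta [25, 90] → overlaps → no.
zeta [65, 143] → overlaps → no.
Total: 2.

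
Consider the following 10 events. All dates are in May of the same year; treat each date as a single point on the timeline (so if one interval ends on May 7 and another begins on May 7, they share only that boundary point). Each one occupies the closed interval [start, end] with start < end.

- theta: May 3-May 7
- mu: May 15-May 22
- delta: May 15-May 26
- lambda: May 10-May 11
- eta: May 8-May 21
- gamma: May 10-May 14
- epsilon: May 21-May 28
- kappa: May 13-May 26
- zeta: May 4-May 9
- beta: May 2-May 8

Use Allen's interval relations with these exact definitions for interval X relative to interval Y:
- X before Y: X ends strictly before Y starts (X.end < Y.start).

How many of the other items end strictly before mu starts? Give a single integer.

Target mu = [May 15, May 22].
beta [May 2, May 8] → before → counts.
delta [May 15, May 26] → started-by → no.
epsilon [May 21, May 28] → overlapped-by → no.
eta [May 8, May 21] → overlaps → no.
gamma [May 10, May 14] → before → counts.
kappa [May 13, May 26] → contains → no.
lambda [May 10, May 11] → before → counts.
theta [May 3, May 7] → before → counts.
zeta [May 4, May 9] → before → counts.
Total: 5.

5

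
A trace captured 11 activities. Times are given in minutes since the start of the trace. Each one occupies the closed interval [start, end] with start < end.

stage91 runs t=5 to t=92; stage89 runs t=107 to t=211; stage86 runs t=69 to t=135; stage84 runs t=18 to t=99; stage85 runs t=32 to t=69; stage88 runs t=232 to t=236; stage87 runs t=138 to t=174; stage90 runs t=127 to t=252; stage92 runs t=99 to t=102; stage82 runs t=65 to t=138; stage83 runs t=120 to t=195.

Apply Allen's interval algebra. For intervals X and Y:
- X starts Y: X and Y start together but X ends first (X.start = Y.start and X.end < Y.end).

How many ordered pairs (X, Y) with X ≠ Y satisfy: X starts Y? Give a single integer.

Checking all 110 ordered pairs for relation 'starts'; matching pairs in alphabetical order:
No pair satisfies it.
Count: 0.

0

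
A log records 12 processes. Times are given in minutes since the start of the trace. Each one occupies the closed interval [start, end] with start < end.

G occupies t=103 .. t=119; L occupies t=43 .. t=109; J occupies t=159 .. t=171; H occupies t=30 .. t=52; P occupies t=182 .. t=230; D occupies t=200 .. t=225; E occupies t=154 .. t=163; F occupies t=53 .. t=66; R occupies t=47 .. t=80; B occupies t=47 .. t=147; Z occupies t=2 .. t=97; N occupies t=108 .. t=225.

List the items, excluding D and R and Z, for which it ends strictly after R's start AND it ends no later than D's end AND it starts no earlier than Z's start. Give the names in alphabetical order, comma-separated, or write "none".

Conditions: its end is strictly after R's start (X.end > t=47) AND its end is no later than D's end (X.end <= t=225) AND its start is no earlier than Z's start (X.start >= t=2).
B: end t=147 > t=47? ✓; end t=147 <= t=225? ✓; start t=47 >= t=2? ✓ → yes.
E: end t=163 > t=47? ✓; end t=163 <= t=225? ✓; start t=154 >= t=2? ✓ → yes.
F: end t=66 > t=47? ✓; end t=66 <= t=225? ✓; start t=53 >= t=2? ✓ → yes.
G: end t=119 > t=47? ✓; end t=119 <= t=225? ✓; start t=103 >= t=2? ✓ → yes.
H: end t=52 > t=47? ✓; end t=52 <= t=225? ✓; start t=30 >= t=2? ✓ → yes.
J: end t=171 > t=47? ✓; end t=171 <= t=225? ✓; start t=159 >= t=2? ✓ → yes.
L: end t=109 > t=47? ✓; end t=109 <= t=225? ✓; start t=43 >= t=2? ✓ → yes.
N: end t=225 > t=47? ✓; end t=225 <= t=225? ✓; start t=108 >= t=2? ✓ → yes.
P: end t=230 > t=47? ✓; end t=230 <= t=225? ✗; start t=182 >= t=2? ✓ → no.
Result: B, E, F, G, H, J, L, N.

B, E, F, G, H, J, L, N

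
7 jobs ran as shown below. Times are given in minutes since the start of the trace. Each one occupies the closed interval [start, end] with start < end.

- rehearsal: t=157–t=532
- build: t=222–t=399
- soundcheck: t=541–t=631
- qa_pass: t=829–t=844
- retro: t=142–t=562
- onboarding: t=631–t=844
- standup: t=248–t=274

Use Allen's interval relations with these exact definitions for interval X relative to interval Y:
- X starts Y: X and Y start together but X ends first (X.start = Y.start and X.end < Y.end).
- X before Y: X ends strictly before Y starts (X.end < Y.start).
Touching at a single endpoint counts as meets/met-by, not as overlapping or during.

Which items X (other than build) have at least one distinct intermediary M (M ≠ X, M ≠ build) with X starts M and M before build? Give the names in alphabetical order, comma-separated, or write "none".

Target build = [t=222, t=399].
Intermediaries M with M before build: none.
Union: none.

none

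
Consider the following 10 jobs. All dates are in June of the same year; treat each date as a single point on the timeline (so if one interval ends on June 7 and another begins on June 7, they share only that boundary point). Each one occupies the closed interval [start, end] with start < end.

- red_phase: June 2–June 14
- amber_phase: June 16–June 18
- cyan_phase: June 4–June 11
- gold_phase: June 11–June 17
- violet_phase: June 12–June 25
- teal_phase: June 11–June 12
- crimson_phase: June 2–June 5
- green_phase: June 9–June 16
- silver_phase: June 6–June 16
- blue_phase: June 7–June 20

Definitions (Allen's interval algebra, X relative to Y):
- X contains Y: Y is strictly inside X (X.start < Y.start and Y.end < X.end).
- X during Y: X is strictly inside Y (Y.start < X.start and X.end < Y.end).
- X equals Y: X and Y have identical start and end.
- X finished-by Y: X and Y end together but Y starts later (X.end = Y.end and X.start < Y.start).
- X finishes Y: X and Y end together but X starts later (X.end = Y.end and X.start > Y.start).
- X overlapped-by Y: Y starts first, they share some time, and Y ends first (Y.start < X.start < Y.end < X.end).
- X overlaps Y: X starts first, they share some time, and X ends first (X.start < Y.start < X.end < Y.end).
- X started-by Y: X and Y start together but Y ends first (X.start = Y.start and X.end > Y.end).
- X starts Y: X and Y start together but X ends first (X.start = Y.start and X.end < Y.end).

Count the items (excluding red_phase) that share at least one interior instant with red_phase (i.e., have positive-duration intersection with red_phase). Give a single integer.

8

Target red_phase = [June 2, June 14].
amber_phase [June 16, June 18] → after → no.
blue_phase [June 7, June 20] → overlapped-by → counts.
crimson_phase [June 2, June 5] → starts → counts.
cyan_phase [June 4, June 11] → during → counts.
gold_phase [June 11, June 17] → overlapped-by → counts.
green_phase [June 9, June 16] → overlapped-by → counts.
silver_phase [June 6, June 16] → overlapped-by → counts.
teal_phase [June 11, June 12] → during → counts.
violet_phase [June 12, June 25] → overlapped-by → counts.
Total: 8.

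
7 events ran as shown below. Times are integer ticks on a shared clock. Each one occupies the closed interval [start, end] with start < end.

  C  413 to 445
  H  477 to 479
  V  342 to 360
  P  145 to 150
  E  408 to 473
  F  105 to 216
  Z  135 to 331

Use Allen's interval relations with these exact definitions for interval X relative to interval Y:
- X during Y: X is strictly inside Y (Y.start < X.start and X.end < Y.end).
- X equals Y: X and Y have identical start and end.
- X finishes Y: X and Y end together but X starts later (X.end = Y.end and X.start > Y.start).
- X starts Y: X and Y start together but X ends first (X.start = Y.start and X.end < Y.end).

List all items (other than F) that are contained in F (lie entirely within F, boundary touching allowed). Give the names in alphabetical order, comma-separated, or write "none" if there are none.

P

Target F = [105, 216].
C [413, 445] → after → no.
E [408, 473] → after → no.
H [477, 479] → after → no.
P [145, 150] → during → yes.
V [342, 360] → after → no.
Z [135, 331] → overlapped-by → no.
Result: P.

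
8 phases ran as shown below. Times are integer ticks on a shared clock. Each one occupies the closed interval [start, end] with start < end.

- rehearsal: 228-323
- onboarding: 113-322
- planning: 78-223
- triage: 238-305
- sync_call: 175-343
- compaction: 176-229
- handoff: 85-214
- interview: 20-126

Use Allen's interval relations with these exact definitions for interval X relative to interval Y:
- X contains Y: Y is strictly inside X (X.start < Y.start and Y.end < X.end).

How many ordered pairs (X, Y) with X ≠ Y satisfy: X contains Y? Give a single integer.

7

Checking all 56 ordered pairs for relation 'contains'; matching pairs in alphabetical order:
(onboarding, compaction): onboarding contains compaction ✓
(onboarding, triage): onboarding contains triage ✓
(planning, handoff): planning contains handoff ✓
(rehearsal, triage): rehearsal contains triage ✓
(sync_call, compaction): sync_call contains compaction ✓
(sync_call, rehearsal): sync_call contains rehearsal ✓
(sync_call, triage): sync_call contains triage ✓
Count: 7.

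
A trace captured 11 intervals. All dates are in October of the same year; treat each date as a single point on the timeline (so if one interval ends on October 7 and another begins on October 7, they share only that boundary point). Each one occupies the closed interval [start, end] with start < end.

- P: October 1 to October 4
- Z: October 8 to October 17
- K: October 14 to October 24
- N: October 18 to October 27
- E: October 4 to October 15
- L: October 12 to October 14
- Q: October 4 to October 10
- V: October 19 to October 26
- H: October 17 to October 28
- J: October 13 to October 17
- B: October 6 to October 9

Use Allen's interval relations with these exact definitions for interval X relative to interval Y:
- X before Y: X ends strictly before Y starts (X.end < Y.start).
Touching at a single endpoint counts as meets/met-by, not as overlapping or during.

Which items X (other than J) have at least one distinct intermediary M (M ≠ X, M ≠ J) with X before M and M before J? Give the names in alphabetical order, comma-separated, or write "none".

Target J = [October 13, October 17].
Intermediaries M with M before J: B, P, Q.
Via B — items with X before B: P.
Via P — items with X before P: none.
Via Q — items with X before Q: none.
Union: P.

P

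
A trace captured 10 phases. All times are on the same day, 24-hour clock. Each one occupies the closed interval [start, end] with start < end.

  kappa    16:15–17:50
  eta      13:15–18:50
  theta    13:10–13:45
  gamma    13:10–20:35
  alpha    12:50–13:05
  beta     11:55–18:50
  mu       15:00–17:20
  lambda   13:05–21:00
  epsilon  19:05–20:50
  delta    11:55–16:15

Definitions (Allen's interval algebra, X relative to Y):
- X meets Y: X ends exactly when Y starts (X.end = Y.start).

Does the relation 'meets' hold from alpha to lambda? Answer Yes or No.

Yes

alpha = [12:50, 13:05], lambda = [13:05, 21:00].
Actual relation of alpha to lambda: meets.
Asked whether 'meets' holds → Yes.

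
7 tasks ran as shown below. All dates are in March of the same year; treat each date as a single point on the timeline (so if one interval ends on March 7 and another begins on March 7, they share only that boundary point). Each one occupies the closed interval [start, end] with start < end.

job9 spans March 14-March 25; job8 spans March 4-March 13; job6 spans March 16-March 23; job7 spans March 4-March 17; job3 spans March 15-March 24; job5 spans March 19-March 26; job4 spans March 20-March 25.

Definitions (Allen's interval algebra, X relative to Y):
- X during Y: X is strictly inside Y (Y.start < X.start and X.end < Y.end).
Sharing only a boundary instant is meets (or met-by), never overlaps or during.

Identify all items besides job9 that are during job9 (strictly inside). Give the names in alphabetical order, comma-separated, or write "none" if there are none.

Target job9 = [March 14, March 25].
job3 [March 15, March 24] → during → yes.
job4 [March 20, March 25] → finishes → no.
job5 [March 19, March 26] → overlapped-by → no.
job6 [March 16, March 23] → during → yes.
job7 [March 4, March 17] → overlaps → no.
job8 [March 4, March 13] → before → no.
Result: job3, job6.

job3, job6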